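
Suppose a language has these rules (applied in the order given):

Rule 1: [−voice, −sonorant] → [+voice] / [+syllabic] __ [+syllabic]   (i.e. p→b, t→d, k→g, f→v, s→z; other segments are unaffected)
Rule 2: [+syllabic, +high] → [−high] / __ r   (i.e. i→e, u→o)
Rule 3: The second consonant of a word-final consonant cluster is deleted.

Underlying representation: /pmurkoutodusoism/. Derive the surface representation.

Rule 1 (intervocalic voicing): /t/ is a voiceless obstruent between vowels /u/ and /o/, so it voices to [d]. /s/ is a voiceless obstruent between vowels /u/ and /o/, so it voices to [z]. /pmurkoutodusoism/ → pmurkoudoduzoism.
Rule 2 (pre-rhotic lowering): /u/ is a high vowel immediately before /r/, so it lowers to [o]. /pmurkoudoduzoism/ → pmorkoudoduzoism.
Rule 3 (final cluster simplification): /m/ is the second consonant of a word-final cluster /sm/, so it deletes. /pmorkoudoduzoism/ → pmorkoudoduzois.

pmorkoudoduzois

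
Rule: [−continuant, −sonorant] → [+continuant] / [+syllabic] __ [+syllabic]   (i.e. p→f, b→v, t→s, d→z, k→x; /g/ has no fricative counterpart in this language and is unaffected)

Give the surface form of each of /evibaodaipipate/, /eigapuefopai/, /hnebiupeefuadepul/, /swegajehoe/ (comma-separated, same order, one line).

/evibaodaipipate/: /b/ is a stop between vowels /i/ and /a/, so it spirantizes to the fricative [v]. /d/ is a stop between vowels /o/ and /a/, so it spirantizes to the fricative [z]. /p/ is a stop between vowels /i/ and /i/, so it spirantizes to the fricative [f]. /p/ is a stop between vowels /i/ and /a/, so it spirantizes to the fricative [f]. /t/ is a stop between vowels /a/ and /e/, so it spirantizes to the fricative [s]. → [evivaozaififase].
/eigapuefopai/: /p/ is a stop between vowels /a/ and /u/, so it spirantizes to the fricative [f]. /p/ is a stop between vowels /o/ and /a/, so it spirantizes to the fricative [f]. → [eigafuefofai].
/hnebiupeefuadepul/: /b/ is a stop between vowels /e/ and /i/, so it spirantizes to the fricative [v]. /p/ is a stop between vowels /u/ and /e/, so it spirantizes to the fricative [f]. /d/ is a stop between vowels /a/ and /e/, so it spirantizes to the fricative [z]. /p/ is a stop between vowels /e/ and /u/, so it spirantizes to the fricative [f]. → [hneviufeefuazeful].
/swegajehoe/: the rule's environment is not met; surfaces unchanged as [swegajehoe].

evivaozaififase, eigafuefofai, hneviufeefuazeful, swegajehoe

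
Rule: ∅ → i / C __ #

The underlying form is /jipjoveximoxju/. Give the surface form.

jipjoveximoxju

No segment of /jipjoveximoxju/ meets the structural description of the rule, so the form surfaces unchanged.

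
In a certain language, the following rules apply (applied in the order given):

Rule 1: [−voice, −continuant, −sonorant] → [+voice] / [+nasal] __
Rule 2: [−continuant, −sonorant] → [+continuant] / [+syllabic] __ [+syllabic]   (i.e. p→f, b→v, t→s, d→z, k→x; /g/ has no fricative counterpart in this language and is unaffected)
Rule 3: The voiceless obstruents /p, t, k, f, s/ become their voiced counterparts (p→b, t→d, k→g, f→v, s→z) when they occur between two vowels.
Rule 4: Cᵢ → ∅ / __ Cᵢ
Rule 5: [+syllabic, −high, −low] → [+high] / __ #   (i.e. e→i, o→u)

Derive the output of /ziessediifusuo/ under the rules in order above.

zieseziivuzuu

Rule 1 (post-nasal voicing): no segment meets the environment; /ziessediifusuo/ is unchanged.
Rule 2 (intervocalic spirantization): /d/ is a stop between vowels /e/ and /i/, so it spirantizes to the fricative [z]. /ziessediifusuo/ → ziesseziifusuo.
Rule 3 (intervocalic voicing): /f/ is a voiceless obstruent between vowels /i/ and /u/, so it voices to [v]. /s/ is a voiceless obstruent between vowels /u/ and /u/, so it voices to [z]. /ziesseziifusuo/ → ziesseziivuzuo.
Rule 4 (degemination): /ss/ is a geminate; the first /s/ deletes. /ziesseziivuzuo/ → zieseziivuzuo.
Rule 5 (final vowel raising): /o/ is a mid vowel in word-final position, so it raises to [u]. /zieseziivuzuo/ → zieseziivuzuu.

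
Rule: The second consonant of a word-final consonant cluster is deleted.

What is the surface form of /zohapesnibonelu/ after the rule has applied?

zohapesnibonelu

No segment of /zohapesnibonelu/ meets the structural description of the rule, so the form surfaces unchanged.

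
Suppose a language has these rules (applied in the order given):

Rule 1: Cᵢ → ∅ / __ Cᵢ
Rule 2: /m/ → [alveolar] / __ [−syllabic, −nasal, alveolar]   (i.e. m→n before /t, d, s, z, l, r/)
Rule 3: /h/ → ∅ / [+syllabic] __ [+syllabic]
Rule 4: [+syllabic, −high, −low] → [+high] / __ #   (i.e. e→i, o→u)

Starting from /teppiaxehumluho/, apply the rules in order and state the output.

tepiaxeunluu

Rule 1 (degemination): /pp/ is a geminate; the first /p/ deletes. /teppiaxehumluho/ → tepiaxehumluho.
Rule 2 (nasal place assimilation): /m/ precedes the alveolar consonant /l/, so it assimilates in place to [n]. /tepiaxehumluho/ → tepiaxehunluho.
Rule 3 (intervocalic h-deletion): /h/ occurs between vowels /e/ and /u/, so it deletes. /h/ occurs between vowels /u/ and /o/, so it deletes. /tepiaxehunluho/ → tepiaxeunluo.
Rule 4 (final vowel raising): /o/ is a mid vowel in word-final position, so it raises to [u]. /tepiaxeunluo/ → tepiaxeunluu.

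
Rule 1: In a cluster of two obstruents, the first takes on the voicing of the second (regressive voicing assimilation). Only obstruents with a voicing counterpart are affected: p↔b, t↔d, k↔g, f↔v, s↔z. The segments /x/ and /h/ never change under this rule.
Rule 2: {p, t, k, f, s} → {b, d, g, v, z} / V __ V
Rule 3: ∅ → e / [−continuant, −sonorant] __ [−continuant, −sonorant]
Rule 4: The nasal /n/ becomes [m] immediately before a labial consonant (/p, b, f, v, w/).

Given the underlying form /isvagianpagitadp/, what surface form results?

izvagiampagidatep

Rule 1 (regressive voicing assimilation): /s/ precedes the voiced obstruent /v/, so it voices to [z] by assimilation. /d/ precedes the voiceless obstruent /p/, so it devoices to [t] by assimilation. /isvagianpagitadp/ → izvagianpagitatp.
Rule 2 (intervocalic voicing): /t/ is a voiceless obstruent between vowels /i/ and /a/, so it voices to [d]. /izvagianpagitatp/ → izvagianpagidatp.
Rule 3 (stop-cluster e-epenthesis): /t/ and /p/ form a stop–stop cluster, so [e] is inserted between them. /izvagianpagidatp/ → izvagianpagidatep.
Rule 4 (nasal place assimilation): /n/ precedes the labial consonant /p/, so it assimilates in place to [m]. /izvagianpagidatep/ → izvagiampagidatep.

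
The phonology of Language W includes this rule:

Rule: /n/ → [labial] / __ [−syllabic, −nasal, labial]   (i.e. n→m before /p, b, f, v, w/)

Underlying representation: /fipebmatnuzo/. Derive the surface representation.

fipebmatnuzo

No segment of /fipebmatnuzo/ meets the structural description of the rule, so the form surfaces unchanged.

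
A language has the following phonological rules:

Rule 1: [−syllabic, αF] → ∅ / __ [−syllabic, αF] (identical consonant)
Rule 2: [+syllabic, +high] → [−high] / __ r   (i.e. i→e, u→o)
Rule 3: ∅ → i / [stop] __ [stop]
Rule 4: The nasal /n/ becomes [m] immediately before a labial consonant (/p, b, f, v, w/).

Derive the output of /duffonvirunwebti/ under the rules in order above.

Rule 1 (degemination): /ff/ is a geminate; the first /f/ deletes. /duffonvirunwebti/ → dufonvirunwebti.
Rule 2 (pre-rhotic lowering): /i/ is a high vowel immediately before /r/, so it lowers to [e]. /dufonvirunwebti/ → dufonverunwebti.
Rule 3 (stop-cluster i-epenthesis): /b/ and /t/ form a stop–stop cluster, so [i] is inserted between them. /dufonverunwebti/ → dufonverunwebiti.
Rule 4 (nasal place assimilation): /n/ precedes the labial consonant /v/, so it assimilates in place to [m]. /n/ precedes the labial consonant /w/, so it assimilates in place to [m]. /dufonverunwebiti/ → dufomverumwebiti.

dufomverumwebiti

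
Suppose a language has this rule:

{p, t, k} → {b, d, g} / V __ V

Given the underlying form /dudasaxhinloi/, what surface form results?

No segment of /dudasaxhinloi/ meets the structural description of the rule, so the form surfaces unchanged.

dudasaxhinloi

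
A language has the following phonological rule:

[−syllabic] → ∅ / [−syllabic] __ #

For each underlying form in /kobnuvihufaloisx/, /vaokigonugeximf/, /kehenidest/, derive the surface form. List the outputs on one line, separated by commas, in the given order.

/kobnuvihufaloisx/: /x/ is the second consonant of a word-final cluster /sx/, so it deletes. → [kobnuvihufalois].
/vaokigonugeximf/: /f/ is the second consonant of a word-final cluster /mf/, so it deletes. → [vaokigonugexim].
/kehenidest/: /t/ is the second consonant of a word-final cluster /st/, so it deletes. → [kehenides].

kobnuvihufalois, vaokigonugexim, kehenides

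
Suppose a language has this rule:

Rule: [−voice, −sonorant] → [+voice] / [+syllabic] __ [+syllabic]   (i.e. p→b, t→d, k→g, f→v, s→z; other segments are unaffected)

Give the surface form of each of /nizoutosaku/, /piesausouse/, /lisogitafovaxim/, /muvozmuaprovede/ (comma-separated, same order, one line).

nizoudozagu, piezauzouze, lizogidavovaxim, muvozmuaprovede

/nizoutosaku/: /t/ is a voiceless obstruent between vowels /u/ and /o/, so it voices to [d]. /s/ is a voiceless obstruent between vowels /o/ and /a/, so it voices to [z]. /k/ is a voiceless obstruent between vowels /a/ and /u/, so it voices to [g]. → [nizoudozagu].
/piesausouse/: /s/ is a voiceless obstruent between vowels /e/ and /a/, so it voices to [z]. /s/ is a voiceless obstruent between vowels /u/ and /o/, so it voices to [z]. /s/ is a voiceless obstruent between vowels /u/ and /e/, so it voices to [z]. → [piezauzouze].
/lisogitafovaxim/: /s/ is a voiceless obstruent between vowels /i/ and /o/, so it voices to [z]. /t/ is a voiceless obstruent between vowels /i/ and /a/, so it voices to [d]. /f/ is a voiceless obstruent between vowels /a/ and /o/, so it voices to [v]. → [lizogidavovaxim].
/muvozmuaprovede/: the rule's environment is not met; surfaces unchanged as [muvozmuaprovede].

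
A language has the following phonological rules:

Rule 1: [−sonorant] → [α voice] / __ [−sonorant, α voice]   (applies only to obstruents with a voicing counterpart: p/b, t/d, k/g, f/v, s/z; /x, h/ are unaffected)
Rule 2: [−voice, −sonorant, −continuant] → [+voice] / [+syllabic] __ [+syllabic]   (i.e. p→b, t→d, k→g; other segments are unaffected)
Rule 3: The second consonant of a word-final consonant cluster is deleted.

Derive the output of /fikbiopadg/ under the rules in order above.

Rule 1 (regressive voicing assimilation): /k/ precedes the voiced obstruent /b/, so it voices to [g] by assimilation. /fikbiopadg/ → figbiopadg.
Rule 2 (intervocalic voicing): /p/ is a voiceless stop between vowels /o/ and /a/, so it voices to [b]. /figbiopadg/ → figbiobadg.
Rule 3 (final cluster simplification): /g/ is the second consonant of a word-final cluster /dg/, so it deletes. /figbiobadg/ → figbiobad.

figbiobad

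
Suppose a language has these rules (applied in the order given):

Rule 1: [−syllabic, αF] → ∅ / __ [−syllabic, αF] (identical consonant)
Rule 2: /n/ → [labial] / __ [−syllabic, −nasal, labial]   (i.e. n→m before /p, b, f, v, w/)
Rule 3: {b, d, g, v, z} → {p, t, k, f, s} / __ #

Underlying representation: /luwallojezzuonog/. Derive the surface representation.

luwalojezuonok

Rule 1 (degemination): /ll/ is a geminate; the first /l/ deletes. /zz/ is a geminate; the first /z/ deletes. /luwallojezzuonog/ → luwalojezuonog.
Rule 2 (nasal place assimilation): no segment meets the environment; /luwalojezuonog/ is unchanged.
Rule 3 (final devoicing): /g/ is a voiced obstruent in word-final position, so it devoices to [k]. /luwalojezuonog/ → luwalojezuonok.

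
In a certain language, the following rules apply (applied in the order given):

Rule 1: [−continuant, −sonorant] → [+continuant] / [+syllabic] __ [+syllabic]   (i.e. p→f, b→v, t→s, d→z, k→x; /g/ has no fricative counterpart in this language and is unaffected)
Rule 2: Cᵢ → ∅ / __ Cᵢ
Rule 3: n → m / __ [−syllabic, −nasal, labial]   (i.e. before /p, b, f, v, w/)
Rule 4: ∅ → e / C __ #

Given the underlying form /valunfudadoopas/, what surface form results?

valumfuzazoofase

Rule 1 (intervocalic spirantization): /d/ is a stop between vowels /u/ and /a/, so it spirantizes to the fricative [z]. /d/ is a stop between vowels /a/ and /o/, so it spirantizes to the fricative [z]. /p/ is a stop between vowels /o/ and /a/, so it spirantizes to the fricative [f]. /valunfudadoopas/ → valunfuzazoofas.
Rule 2 (degemination): no segment meets the environment; /valunfuzazoofas/ is unchanged.
Rule 3 (nasal place assimilation): /n/ precedes the labial consonant /f/, so it assimilates in place to [m]. /valunfuzazoofas/ → valumfuzazoofas.
Rule 4 (final e-epenthesis): the form ends in the consonant /s/, so [e] is inserted word-finally. /valumfuzazoofas/ → valumfuzazoofase.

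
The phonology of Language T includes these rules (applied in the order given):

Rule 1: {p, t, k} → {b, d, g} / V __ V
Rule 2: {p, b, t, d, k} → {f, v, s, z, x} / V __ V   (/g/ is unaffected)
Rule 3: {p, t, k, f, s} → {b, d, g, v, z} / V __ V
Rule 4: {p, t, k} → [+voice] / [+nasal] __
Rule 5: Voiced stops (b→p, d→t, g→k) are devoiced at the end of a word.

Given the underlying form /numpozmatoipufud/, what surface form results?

numbozmazoivuvut

Rule 1 (intervocalic voicing): /t/ is a voiceless stop between vowels /a/ and /o/, so it voices to [d]. /p/ is a voiceless stop between vowels /i/ and /u/, so it voices to [b]. /numpozmatoipufud/ → numpozmadoibufud.
Rule 2 (intervocalic spirantization): /d/ is a stop between vowels /a/ and /o/, so it spirantizes to the fricative [z]. /b/ is a stop between vowels /i/ and /u/, so it spirantizes to the fricative [v]. /numpozmadoibufud/ → numpozmazoivufud.
Rule 3 (intervocalic voicing): /f/ is a voiceless obstruent between vowels /u/ and /u/, so it voices to [v]. /numpozmazoivufud/ → numpozmazoivuvud.
Rule 4 (post-nasal voicing): /p/ is a voiceless stop immediately after the nasal /m/, so it voices to [b]. /numpozmazoivuvud/ → numbozmazoivuvud.
Rule 5 (final devoicing): /d/ is a voiced stop in word-final position, so it devoices to [t]. /numbozmazoivuvud/ → numbozmazoivuvut.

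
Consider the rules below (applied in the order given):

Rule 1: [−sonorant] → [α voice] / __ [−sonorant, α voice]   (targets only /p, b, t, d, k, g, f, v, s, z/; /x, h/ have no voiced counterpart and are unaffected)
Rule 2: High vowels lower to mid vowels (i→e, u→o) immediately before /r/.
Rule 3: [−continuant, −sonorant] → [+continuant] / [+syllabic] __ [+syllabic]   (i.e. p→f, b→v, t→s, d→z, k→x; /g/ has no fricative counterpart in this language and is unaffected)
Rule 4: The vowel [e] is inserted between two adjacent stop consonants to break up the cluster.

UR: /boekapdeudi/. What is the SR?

boexabedeuzi

Rule 1 (regressive voicing assimilation): /p/ precedes the voiced obstruent /d/, so it voices to [b] by assimilation. /boekapdeudi/ → boekabdeudi.
Rule 2 (pre-rhotic lowering): no segment meets the environment; /boekabdeudi/ is unchanged.
Rule 3 (intervocalic spirantization): /k/ is a stop between vowels /e/ and /a/, so it spirantizes to the fricative [x]. /d/ is a stop between vowels /u/ and /i/, so it spirantizes to the fricative [z]. /boekabdeudi/ → boexabdeuzi.
Rule 4 (stop-cluster e-epenthesis): /b/ and /d/ form a stop–stop cluster, so [e] is inserted between them. /boexabdeuzi/ → boexabedeuzi.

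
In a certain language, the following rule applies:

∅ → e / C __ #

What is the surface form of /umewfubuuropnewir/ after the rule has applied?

the form ends in the consonant /r/, so [e] is inserted word-finally.
Surface form: [umewfubuuropnewire].

umewfubuuropnewire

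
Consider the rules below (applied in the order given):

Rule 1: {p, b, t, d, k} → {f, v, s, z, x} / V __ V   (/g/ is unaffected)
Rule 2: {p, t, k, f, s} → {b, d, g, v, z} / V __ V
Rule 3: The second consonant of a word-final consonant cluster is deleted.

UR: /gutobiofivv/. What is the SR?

guzovioviv

Rule 1 (intervocalic spirantization): /t/ is a stop between vowels /u/ and /o/, so it spirantizes to the fricative [s]. /b/ is a stop between vowels /o/ and /i/, so it spirantizes to the fricative [v]. /gutobiofivv/ → gusoviofivv.
Rule 2 (intervocalic voicing): /s/ is a voiceless obstruent between vowels /u/ and /o/, so it voices to [z]. /f/ is a voiceless obstruent between vowels /o/ and /i/, so it voices to [v]. /gusoviofivv/ → guzoviovivv.
Rule 3 (final cluster simplification): /v/ is the second consonant of a word-final cluster /vv/, so it deletes. /guzoviovivv/ → guzovioviv.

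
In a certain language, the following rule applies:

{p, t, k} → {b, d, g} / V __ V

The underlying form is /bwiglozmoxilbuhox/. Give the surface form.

bwiglozmoxilbuhox

No segment of /bwiglozmoxilbuhox/ meets the structural description of the rule, so the form surfaces unchanged.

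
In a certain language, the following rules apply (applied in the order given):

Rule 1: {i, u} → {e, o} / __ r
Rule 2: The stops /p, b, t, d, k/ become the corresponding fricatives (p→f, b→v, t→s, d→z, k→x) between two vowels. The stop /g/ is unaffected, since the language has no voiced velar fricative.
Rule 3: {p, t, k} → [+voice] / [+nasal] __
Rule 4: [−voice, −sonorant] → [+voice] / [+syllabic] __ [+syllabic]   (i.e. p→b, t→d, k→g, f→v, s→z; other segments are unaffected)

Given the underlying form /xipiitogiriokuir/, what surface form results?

xiviizogerioxuer

Rule 1 (pre-rhotic lowering): /i/ is a high vowel immediately before /r/, so it lowers to [e]. /i/ is a high vowel immediately before /r/, so it lowers to [e]. /xipiitogiriokuir/ → xipiitogeriokuer.
Rule 2 (intervocalic spirantization): /p/ is a stop between vowels /i/ and /i/, so it spirantizes to the fricative [f]. /t/ is a stop between vowels /i/ and /o/, so it spirantizes to the fricative [s]. /k/ is a stop between vowels /o/ and /u/, so it spirantizes to the fricative [x]. /xipiitogeriokuer/ → xifiisogerioxuer.
Rule 3 (post-nasal voicing): no segment meets the environment; /xifiisogerioxuer/ is unchanged.
Rule 4 (intervocalic voicing): /f/ is a voiceless obstruent between vowels /i/ and /i/, so it voices to [v]. /s/ is a voiceless obstruent between vowels /i/ and /o/, so it voices to [z]. /xifiisogerioxuer/ → xiviizogerioxuer.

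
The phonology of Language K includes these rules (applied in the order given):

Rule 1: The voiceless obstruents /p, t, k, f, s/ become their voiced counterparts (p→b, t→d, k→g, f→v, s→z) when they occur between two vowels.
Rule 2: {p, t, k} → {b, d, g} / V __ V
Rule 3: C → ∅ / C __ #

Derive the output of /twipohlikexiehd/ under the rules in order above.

twibohligexieh

Rule 1 (intervocalic voicing): /p/ is a voiceless obstruent between vowels /i/ and /o/, so it voices to [b]. /k/ is a voiceless obstruent between vowels /i/ and /e/, so it voices to [g]. /twipohlikexiehd/ → twibohligexiehd.
Rule 2 (intervocalic voicing): no segment meets the environment; /twibohligexiehd/ is unchanged.
Rule 3 (final cluster simplification): /d/ is the second consonant of a word-final cluster /hd/, so it deletes. /twibohligexiehd/ → twibohligexieh.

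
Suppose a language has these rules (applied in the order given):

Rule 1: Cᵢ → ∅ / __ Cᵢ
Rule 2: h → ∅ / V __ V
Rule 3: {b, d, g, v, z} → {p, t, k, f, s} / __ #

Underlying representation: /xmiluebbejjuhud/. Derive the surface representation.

Rule 1 (degemination): /bb/ is a geminate; the first /b/ deletes. /jj/ is a geminate; the first /j/ deletes. /xmiluebbejjuhud/ → xmiluebejuhud.
Rule 2 (intervocalic h-deletion): /h/ occurs between vowels /u/ and /u/, so it deletes. /xmiluebejuhud/ → xmiluebejuud.
Rule 3 (final devoicing): /d/ is a voiced obstruent in word-final position, so it devoices to [t]. /xmiluebejuud/ → xmiluebejuut.

xmiluebejuut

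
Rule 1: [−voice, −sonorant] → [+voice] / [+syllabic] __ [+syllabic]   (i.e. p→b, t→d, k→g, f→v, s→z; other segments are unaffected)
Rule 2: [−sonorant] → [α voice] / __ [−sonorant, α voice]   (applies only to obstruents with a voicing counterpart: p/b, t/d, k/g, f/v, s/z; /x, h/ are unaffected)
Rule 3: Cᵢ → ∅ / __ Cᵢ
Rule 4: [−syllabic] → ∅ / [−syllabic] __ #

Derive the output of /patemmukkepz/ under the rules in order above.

pademukeb

Rule 1 (intervocalic voicing): /t/ is a voiceless obstruent between vowels /a/ and /e/, so it voices to [d]. /patemmukkepz/ → pademmukkepz.
Rule 2 (regressive voicing assimilation): /p/ precedes the voiced obstruent /z/, so it voices to [b] by assimilation. /pademmukkepz/ → pademmukkebz.
Rule 3 (degemination): /mm/ is a geminate; the first /m/ deletes. /kk/ is a geminate; the first /k/ deletes. /pademmukkebz/ → pademukebz.
Rule 4 (final cluster simplification): /z/ is the second consonant of a word-final cluster /bz/, so it deletes. /pademukebz/ → pademukeb.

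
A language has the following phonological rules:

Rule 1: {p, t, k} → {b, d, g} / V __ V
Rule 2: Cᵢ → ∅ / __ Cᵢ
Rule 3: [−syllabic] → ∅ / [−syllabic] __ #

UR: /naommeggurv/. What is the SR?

naomegur

Rule 1 (intervocalic voicing): no segment meets the environment; /naommeggurv/ is unchanged.
Rule 2 (degemination): /mm/ is a geminate; the first /m/ deletes. /gg/ is a geminate; the first /g/ deletes. /naommeggurv/ → naomegurv.
Rule 3 (final cluster simplification): /v/ is the second consonant of a word-final cluster /rv/, so it deletes. /naomegurv/ → naomegur.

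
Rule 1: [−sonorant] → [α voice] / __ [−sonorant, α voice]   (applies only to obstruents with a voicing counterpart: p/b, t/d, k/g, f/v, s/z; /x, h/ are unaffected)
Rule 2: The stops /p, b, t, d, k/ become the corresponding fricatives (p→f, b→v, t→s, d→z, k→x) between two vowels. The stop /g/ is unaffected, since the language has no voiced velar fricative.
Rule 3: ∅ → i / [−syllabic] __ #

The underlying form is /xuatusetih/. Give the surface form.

xuasusesihi

Rule 1 (regressive voicing assimilation): no segment meets the environment; /xuatusetih/ is unchanged.
Rule 2 (intervocalic spirantization): /t/ is a stop between vowels /a/ and /u/, so it spirantizes to the fricative [s]. /t/ is a stop between vowels /e/ and /i/, so it spirantizes to the fricative [s]. /xuatusetih/ → xuasusesih.
Rule 3 (final i-epenthesis): the form ends in the consonant /h/, so [i] is inserted word-finally. /xuasusesih/ → xuasusesihi.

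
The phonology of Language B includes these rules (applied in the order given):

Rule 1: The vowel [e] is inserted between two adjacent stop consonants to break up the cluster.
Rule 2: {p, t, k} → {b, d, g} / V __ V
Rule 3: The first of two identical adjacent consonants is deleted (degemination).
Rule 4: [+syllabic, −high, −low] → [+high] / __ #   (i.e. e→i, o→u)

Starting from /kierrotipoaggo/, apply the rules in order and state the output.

Rule 1 (stop-cluster e-epenthesis): /g/ and /g/ form a stop–stop cluster, so [e] is inserted between them. /kierrotipoaggo/ → kierrotipoagego.
Rule 2 (intervocalic voicing): /t/ is a voiceless stop between vowels /o/ and /i/, so it voices to [d]. /p/ is a voiceless stop between vowels /i/ and /o/, so it voices to [b]. /kierrotipoagego/ → kierrodiboagego.
Rule 3 (degemination): /rr/ is a geminate; the first /r/ deletes. /kierrodiboagego/ → kierodiboagego.
Rule 4 (final vowel raising): /o/ is a mid vowel in word-final position, so it raises to [u]. /kierodiboagego/ → kierodiboagegu.

kierodiboagegu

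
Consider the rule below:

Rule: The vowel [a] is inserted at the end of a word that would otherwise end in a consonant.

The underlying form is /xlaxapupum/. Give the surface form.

the form ends in the consonant /m/, so [a] is inserted word-finally.
Surface form: [xlaxapupuma].

xlaxapupuma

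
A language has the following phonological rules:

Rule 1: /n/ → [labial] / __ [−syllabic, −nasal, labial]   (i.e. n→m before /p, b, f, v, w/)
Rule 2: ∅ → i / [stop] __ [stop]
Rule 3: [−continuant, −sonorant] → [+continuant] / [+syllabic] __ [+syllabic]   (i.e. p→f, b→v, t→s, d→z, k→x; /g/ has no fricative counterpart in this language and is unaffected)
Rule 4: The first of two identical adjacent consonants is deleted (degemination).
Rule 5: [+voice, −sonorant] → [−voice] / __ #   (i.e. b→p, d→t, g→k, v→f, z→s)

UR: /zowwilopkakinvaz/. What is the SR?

zowilofixaximvas

Rule 1 (nasal place assimilation): /n/ precedes the labial consonant /v/, so it assimilates in place to [m]. /zowwilopkakinvaz/ → zowwilopkakimvaz.
Rule 2 (stop-cluster i-epenthesis): /p/ and /k/ form a stop–stop cluster, so [i] is inserted between them. /zowwilopkakimvaz/ → zowwilopikakimvaz.
Rule 3 (intervocalic spirantization): /p/ is a stop between vowels /o/ and /i/, so it spirantizes to the fricative [f]. /k/ is a stop between vowels /i/ and /a/, so it spirantizes to the fricative [x]. /k/ is a stop between vowels /a/ and /i/, so it spirantizes to the fricative [x]. /zowwilopikakimvaz/ → zowwilofixaximvaz.
Rule 4 (degemination): /ww/ is a geminate; the first /w/ deletes. /zowwilofixaximvaz/ → zowilofixaximvaz.
Rule 5 (final devoicing): /z/ is a voiced obstruent in word-final position, so it devoices to [s]. /zowilofixaximvaz/ → zowilofixaximvas.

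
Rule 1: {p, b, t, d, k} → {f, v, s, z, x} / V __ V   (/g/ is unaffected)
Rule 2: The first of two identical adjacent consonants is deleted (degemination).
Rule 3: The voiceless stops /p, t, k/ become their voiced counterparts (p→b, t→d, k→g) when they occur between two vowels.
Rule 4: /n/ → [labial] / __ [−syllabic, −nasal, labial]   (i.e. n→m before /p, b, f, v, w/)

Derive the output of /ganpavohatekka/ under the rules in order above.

gampavohasega

Rule 1 (intervocalic spirantization): /t/ is a stop between vowels /a/ and /e/, so it spirantizes to the fricative [s]. /ganpavohatekka/ → ganpavohasekka.
Rule 2 (degemination): /kk/ is a geminate; the first /k/ deletes. /ganpavohasekka/ → ganpavohaseka.
Rule 3 (intervocalic voicing): /k/ is a voiceless stop between vowels /e/ and /a/, so it voices to [g]. /ganpavohaseka/ → ganpavohasega.
Rule 4 (nasal place assimilation): /n/ precedes the labial consonant /p/, so it assimilates in place to [m]. /ganpavohasega/ → gampavohasega.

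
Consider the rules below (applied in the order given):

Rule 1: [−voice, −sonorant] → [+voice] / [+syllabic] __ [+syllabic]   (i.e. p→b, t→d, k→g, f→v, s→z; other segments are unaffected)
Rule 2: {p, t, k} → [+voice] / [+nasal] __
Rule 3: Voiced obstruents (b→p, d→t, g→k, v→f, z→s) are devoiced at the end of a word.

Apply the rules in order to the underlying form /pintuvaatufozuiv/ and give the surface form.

Rule 1 (intervocalic voicing): /t/ is a voiceless obstruent between vowels /a/ and /u/, so it voices to [d]. /f/ is a voiceless obstruent between vowels /u/ and /o/, so it voices to [v]. /pintuvaatufozuiv/ → pintuvaaduvozuiv.
Rule 2 (post-nasal voicing): /t/ is a voiceless stop immediately after the nasal /n/, so it voices to [d]. /pintuvaaduvozuiv/ → pinduvaaduvozuiv.
Rule 3 (final devoicing): /v/ is a voiced obstruent in word-final position, so it devoices to [f]. /pinduvaaduvozuiv/ → pinduvaaduvozuif.

pinduvaaduvozuif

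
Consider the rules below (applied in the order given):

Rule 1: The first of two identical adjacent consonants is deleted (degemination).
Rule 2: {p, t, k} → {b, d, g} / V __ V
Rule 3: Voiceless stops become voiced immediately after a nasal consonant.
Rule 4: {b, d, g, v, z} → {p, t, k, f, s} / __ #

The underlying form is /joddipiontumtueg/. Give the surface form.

Rule 1 (degemination): /dd/ is a geminate; the first /d/ deletes. /joddipiontumtueg/ → jodipiontumtueg.
Rule 2 (intervocalic voicing): /p/ is a voiceless stop between vowels /i/ and /i/, so it voices to [b]. /jodipiontumtueg/ → jodibiontumtueg.
Rule 3 (post-nasal voicing): /t/ is a voiceless stop immediately after the nasal /n/, so it voices to [d]. /t/ is a voiceless stop immediately after the nasal /m/, so it voices to [d]. /jodibiontumtueg/ → jodibiondumdueg.
Rule 4 (final devoicing): /g/ is a voiced obstruent in word-final position, so it devoices to [k]. /jodibiondumdueg/ → jodibiondumduek.

jodibiondumduek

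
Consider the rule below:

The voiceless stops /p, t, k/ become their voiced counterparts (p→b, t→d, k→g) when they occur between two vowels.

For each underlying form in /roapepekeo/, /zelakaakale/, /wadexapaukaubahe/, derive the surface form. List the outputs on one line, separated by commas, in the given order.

roabebegeo, zelagaagale, wadexabaugaubahe

/roapepekeo/: /p/ is a voiceless stop between vowels /a/ and /e/, so it voices to [b]. /p/ is a voiceless stop between vowels /e/ and /e/, so it voices to [b]. /k/ is a voiceless stop between vowels /e/ and /e/, so it voices to [g]. → [roabebegeo].
/zelakaakale/: /k/ is a voiceless stop between vowels /a/ and /a/, so it voices to [g]. /k/ is a voiceless stop between vowels /a/ and /a/, so it voices to [g]. → [zelagaagale].
/wadexapaukaubahe/: /p/ is a voiceless stop between vowels /a/ and /a/, so it voices to [b]. /k/ is a voiceless stop between vowels /u/ and /a/, so it voices to [g]. → [wadexabaugaubahe].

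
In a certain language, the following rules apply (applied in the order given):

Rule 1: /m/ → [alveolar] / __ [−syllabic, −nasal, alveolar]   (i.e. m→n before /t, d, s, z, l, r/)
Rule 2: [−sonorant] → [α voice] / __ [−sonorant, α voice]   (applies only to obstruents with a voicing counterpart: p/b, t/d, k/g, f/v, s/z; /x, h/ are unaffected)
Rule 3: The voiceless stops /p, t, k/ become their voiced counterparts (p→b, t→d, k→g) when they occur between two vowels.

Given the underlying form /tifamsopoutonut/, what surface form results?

tifansoboudonut

Rule 1 (nasal place assimilation): /m/ precedes the alveolar consonant /s/, so it assimilates in place to [n]. /tifamsopoutonut/ → tifansopoutonut.
Rule 2 (regressive voicing assimilation): no segment meets the environment; /tifansopoutonut/ is unchanged.
Rule 3 (intervocalic voicing): /p/ is a voiceless stop between vowels /o/ and /o/, so it voices to [b]. /t/ is a voiceless stop between vowels /u/ and /o/, so it voices to [d]. /tifansopoutonut/ → tifansoboudonut.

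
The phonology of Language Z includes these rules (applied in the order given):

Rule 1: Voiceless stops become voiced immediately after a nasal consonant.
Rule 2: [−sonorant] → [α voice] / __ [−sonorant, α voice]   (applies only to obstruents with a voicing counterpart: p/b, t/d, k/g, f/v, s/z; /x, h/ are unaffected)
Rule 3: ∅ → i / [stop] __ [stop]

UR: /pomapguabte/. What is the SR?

pomabiguapite

Rule 1 (post-nasal voicing): no segment meets the environment; /pomapguabte/ is unchanged.
Rule 2 (regressive voicing assimilation): /p/ precedes the voiced obstruent /g/, so it voices to [b] by assimilation. /b/ precedes the voiceless obstruent /t/, so it devoices to [p] by assimilation. /pomapguabte/ → pomabguapte.
Rule 3 (stop-cluster i-epenthesis): /b/ and /g/ form a stop–stop cluster, so [i] is inserted between them. /p/ and /t/ form a stop–stop cluster, so [i] is inserted between them. /pomabguapte/ → pomabiguapite.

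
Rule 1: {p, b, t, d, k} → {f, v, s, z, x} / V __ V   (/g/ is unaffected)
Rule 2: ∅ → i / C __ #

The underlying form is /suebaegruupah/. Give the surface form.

suevaegruufahi

Rule 1 (intervocalic spirantization): /b/ is a stop between vowels /e/ and /a/, so it spirantizes to the fricative [v]. /p/ is a stop between vowels /u/ and /a/, so it spirantizes to the fricative [f]. /suebaegruupah/ → suevaegruufah.
Rule 2 (final i-epenthesis): the form ends in the consonant /h/, so [i] is inserted word-finally. /suevaegruufah/ → suevaegruufahi.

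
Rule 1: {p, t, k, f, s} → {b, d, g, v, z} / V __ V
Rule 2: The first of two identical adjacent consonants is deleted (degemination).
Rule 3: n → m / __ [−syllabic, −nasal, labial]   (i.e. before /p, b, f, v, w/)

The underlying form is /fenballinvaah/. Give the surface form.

fembalimvaah

Rule 1 (intervocalic voicing): no segment meets the environment; /fenballinvaah/ is unchanged.
Rule 2 (degemination): /ll/ is a geminate; the first /l/ deletes. /fenballinvaah/ → fenbalinvaah.
Rule 3 (nasal place assimilation): /n/ precedes the labial consonant /b/, so it assimilates in place to [m]. /n/ precedes the labial consonant /v/, so it assimilates in place to [m]. /fenbalinvaah/ → fembalimvaah.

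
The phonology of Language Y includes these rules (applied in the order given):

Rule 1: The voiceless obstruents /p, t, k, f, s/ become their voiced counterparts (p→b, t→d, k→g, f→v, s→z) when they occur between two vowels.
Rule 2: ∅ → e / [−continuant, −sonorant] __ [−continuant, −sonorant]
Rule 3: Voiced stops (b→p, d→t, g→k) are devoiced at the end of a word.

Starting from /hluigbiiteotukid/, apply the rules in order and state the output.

hluigebiideodugit

Rule 1 (intervocalic voicing): /t/ is a voiceless obstruent between vowels /i/ and /e/, so it voices to [d]. /t/ is a voiceless obstruent between vowels /o/ and /u/, so it voices to [d]. /k/ is a voiceless obstruent between vowels /u/ and /i/, so it voices to [g]. /hluigbiiteotukid/ → hluigbiideodugid.
Rule 2 (stop-cluster e-epenthesis): /g/ and /b/ form a stop–stop cluster, so [e] is inserted between them. /hluigbiideodugid/ → hluigebiideodugid.
Rule 3 (final devoicing): /d/ is a voiced stop in word-final position, so it devoices to [t]. /hluigebiideodugid/ → hluigebiideodugit.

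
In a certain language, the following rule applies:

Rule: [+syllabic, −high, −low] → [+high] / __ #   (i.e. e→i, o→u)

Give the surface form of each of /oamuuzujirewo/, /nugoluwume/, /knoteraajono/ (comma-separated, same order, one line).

oamuuzujirewu, nugoluwumi, knoteraajonu

/oamuuzujirewo/: /o/ is a mid vowel in word-final position, so it raises to [u]. → [oamuuzujirewu].
/nugoluwume/: /e/ is a mid vowel in word-final position, so it raises to [i]. → [nugoluwumi].
/knoteraajono/: /o/ is a mid vowel in word-final position, so it raises to [u]. → [knoteraajonu].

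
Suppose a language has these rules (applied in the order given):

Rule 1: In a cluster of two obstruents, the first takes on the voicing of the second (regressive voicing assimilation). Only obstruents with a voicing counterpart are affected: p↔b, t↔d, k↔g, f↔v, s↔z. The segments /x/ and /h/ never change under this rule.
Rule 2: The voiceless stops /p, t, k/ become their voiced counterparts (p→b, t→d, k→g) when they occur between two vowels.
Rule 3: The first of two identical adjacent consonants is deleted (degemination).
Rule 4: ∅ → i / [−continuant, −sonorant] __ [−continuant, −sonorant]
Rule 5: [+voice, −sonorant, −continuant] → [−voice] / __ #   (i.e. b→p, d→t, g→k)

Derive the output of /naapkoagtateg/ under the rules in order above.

naapikoakitadek

Rule 1 (regressive voicing assimilation): /g/ precedes the voiceless obstruent /t/, so it devoices to [k] by assimilation. /naapkoagtateg/ → naapkoaktateg.
Rule 2 (intervocalic voicing): /t/ is a voiceless stop between vowels /a/ and /e/, so it voices to [d]. /naapkoaktateg/ → naapkoaktadeg.
Rule 3 (degemination): no segment meets the environment; /naapkoaktadeg/ is unchanged.
Rule 4 (stop-cluster i-epenthesis): /p/ and /k/ form a stop–stop cluster, so [i] is inserted between them. /k/ and /t/ form a stop–stop cluster, so [i] is inserted between them. /naapkoaktadeg/ → naapikoakitadeg.
Rule 5 (final devoicing): /g/ is a voiced stop in word-final position, so it devoices to [k]. /naapikoakitadeg/ → naapikoakitadek.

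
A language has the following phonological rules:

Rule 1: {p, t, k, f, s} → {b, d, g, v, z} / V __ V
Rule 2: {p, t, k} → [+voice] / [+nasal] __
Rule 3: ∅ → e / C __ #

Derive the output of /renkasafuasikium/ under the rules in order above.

rengazavuazigiume

Rule 1 (intervocalic voicing): /s/ is a voiceless obstruent between vowels /a/ and /a/, so it voices to [z]. /f/ is a voiceless obstruent between vowels /a/ and /u/, so it voices to [v]. /s/ is a voiceless obstruent between vowels /a/ and /i/, so it voices to [z]. /k/ is a voiceless obstruent between vowels /i/ and /i/, so it voices to [g]. /renkasafuasikium/ → renkazavuazigium.
Rule 2 (post-nasal voicing): /k/ is a voiceless stop immediately after the nasal /n/, so it voices to [g]. /renkazavuazigium/ → rengazavuazigium.
Rule 3 (final e-epenthesis): the form ends in the consonant /m/, so [e] is inserted word-finally. /rengazavuazigium/ → rengazavuazigiume.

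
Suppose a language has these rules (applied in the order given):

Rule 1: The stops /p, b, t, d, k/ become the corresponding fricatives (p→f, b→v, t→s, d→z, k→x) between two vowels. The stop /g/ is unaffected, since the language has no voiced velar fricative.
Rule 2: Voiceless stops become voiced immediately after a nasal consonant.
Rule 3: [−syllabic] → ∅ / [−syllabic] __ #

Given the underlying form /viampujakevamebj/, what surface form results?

viambujaxevameb

Rule 1 (intervocalic spirantization): /k/ is a stop between vowels /a/ and /e/, so it spirantizes to the fricative [x]. /viampujakevamebj/ → viampujaxevamebj.
Rule 2 (post-nasal voicing): /p/ is a voiceless stop immediately after the nasal /m/, so it voices to [b]. /viampujaxevamebj/ → viambujaxevamebj.
Rule 3 (final cluster simplification): /j/ is the second consonant of a word-final cluster /bj/, so it deletes. /viambujaxevamebj/ → viambujaxevameb.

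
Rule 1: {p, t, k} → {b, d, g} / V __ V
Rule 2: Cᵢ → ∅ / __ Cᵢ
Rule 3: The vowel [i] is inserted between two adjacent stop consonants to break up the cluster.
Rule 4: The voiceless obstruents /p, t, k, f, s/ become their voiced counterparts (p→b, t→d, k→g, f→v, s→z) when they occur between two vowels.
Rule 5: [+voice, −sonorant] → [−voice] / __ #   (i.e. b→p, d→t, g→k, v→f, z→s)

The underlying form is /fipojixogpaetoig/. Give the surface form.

Rule 1 (intervocalic voicing): /p/ is a voiceless stop between vowels /i/ and /o/, so it voices to [b]. /t/ is a voiceless stop between vowels /e/ and /o/, so it voices to [d]. /fipojixogpaetoig/ → fibojixogpaedoig.
Rule 2 (degemination): no segment meets the environment; /fibojixogpaedoig/ is unchanged.
Rule 3 (stop-cluster i-epenthesis): /g/ and /p/ form a stop–stop cluster, so [i] is inserted between them. /fibojixogpaedoig/ → fibojixogipaedoig.
Rule 4 (intervocalic voicing): /p/ is a voiceless obstruent between vowels /i/ and /a/, so it voices to [b]. /fibojixogipaedoig/ → fibojixogibaedoig.
Rule 5 (final devoicing): /g/ is a voiced obstruent in word-final position, so it devoices to [k]. /fibojixogibaedoig/ → fibojixogibaedoik.

fibojixogibaedoik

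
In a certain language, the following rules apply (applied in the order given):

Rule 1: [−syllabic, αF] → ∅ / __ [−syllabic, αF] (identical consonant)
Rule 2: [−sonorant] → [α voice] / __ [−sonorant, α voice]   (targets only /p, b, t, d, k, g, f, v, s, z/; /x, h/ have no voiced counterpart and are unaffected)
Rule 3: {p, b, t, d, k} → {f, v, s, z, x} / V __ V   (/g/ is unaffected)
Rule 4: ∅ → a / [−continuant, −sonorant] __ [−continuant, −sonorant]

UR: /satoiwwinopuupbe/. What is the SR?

sasoiwinofuubabe

Rule 1 (degemination): /ww/ is a geminate; the first /w/ deletes. /satoiwwinopuupbe/ → satoiwinopuupbe.
Rule 2 (regressive voicing assimilation): /p/ precedes the voiced obstruent /b/, so it voices to [b] by assimilation. /satoiwinopuupbe/ → satoiwinopuubbe.
Rule 3 (intervocalic spirantization): /t/ is a stop between vowels /a/ and /o/, so it spirantizes to the fricative [s]. /p/ is a stop between vowels /o/ and /u/, so it spirantizes to the fricative [f]. /satoiwinopuubbe/ → sasoiwinofuubbe.
Rule 4 (stop-cluster a-epenthesis): /b/ and /b/ form a stop–stop cluster, so [a] is inserted between them. /sasoiwinofuubbe/ → sasoiwinofuubabe.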